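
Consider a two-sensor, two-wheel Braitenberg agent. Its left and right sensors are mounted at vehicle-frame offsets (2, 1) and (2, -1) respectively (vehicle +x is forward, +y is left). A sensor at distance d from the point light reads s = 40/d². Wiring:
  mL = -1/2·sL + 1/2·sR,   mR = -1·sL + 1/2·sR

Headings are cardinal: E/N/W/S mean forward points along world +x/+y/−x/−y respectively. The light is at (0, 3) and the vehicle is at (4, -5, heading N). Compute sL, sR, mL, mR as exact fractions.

left sensor world pos  = (3, -3); dL² = 45
right sensor world pos = (5, -3); dR² = 61
sL = 40/45 = 8/9
sR = 40/61 = 40/61
mL = -1/2·sL + 1/2·sR = -64/549
mR = -1·sL + 1/2·sR = -308/549

8/9 40/61 -64/549 -308/549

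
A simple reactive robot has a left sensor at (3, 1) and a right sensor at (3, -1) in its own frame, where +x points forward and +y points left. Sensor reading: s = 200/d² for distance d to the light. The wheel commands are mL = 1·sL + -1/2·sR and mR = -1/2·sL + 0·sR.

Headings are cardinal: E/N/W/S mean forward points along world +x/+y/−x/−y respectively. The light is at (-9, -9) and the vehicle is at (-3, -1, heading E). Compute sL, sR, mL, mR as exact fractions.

100/81 20/13 490/1053 -50/81

left sensor world pos  = (0, 0); dL² = 162
right sensor world pos = (0, -2); dR² = 130
sL = 200/162 = 100/81
sR = 200/130 = 20/13
mL = 1·sL + -1/2·sR = 490/1053
mR = -1/2·sL + 0·sR = -50/81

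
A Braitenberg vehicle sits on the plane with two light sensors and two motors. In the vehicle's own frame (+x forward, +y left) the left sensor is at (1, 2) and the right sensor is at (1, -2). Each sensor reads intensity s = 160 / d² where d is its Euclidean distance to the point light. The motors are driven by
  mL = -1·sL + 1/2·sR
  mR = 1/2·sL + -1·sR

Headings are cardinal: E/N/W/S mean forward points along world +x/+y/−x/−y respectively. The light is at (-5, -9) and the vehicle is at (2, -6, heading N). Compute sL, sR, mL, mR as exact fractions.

160/41 160/97 -12240/3977 1200/3977

left sensor world pos  = (0, -5); dL² = 41
right sensor world pos = (4, -5); dR² = 97
sL = 160/41 = 160/41
sR = 160/97 = 160/97
mL = -1·sL + 1/2·sR = -12240/3977
mR = 1/2·sL + -1·sR = 1200/3977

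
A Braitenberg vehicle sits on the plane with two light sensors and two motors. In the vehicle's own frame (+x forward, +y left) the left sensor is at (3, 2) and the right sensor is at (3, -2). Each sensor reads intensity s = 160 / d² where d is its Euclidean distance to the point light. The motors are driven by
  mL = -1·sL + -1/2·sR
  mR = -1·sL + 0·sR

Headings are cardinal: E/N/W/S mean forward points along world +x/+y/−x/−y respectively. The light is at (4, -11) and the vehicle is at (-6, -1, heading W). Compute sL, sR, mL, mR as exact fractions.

left sensor world pos  = (-9, -3); dL² = 233
right sensor world pos = (-9, 1); dR² = 313
sL = 160/233 = 160/233
sR = 160/313 = 160/313
mL = -1·sL + -1/2·sR = -68720/72929
mR = -1·sL + 0·sR = -160/233

160/233 160/313 -68720/72929 -160/233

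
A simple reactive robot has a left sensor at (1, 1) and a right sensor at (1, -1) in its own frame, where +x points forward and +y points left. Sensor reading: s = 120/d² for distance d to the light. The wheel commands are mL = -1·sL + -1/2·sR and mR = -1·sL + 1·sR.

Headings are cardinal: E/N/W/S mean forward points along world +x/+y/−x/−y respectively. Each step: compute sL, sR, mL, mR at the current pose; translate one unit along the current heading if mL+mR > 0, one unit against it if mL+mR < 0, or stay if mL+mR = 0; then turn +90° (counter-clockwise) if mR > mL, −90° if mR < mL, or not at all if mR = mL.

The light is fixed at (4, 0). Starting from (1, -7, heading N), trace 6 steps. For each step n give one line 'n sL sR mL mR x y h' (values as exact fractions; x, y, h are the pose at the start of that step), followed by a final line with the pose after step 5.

n=0: pose=(1,-7,N); sL=30/13, sR=3; mL=-99/26, mR=9/13; mL+mR=-81/26 → advance -1; mR−mL=9/2 → turn +1·90°
n=1: pose=(1,-8,W); sL=120/97, sR=24/13; mL=-2724/1261, mR=768/1261; mL+mR=-1956/1261 → advance -1; mR−mL=36/13 → turn +1·90°
n=2: pose=(2,-8,S); sL=60/41, sR=4/3; mL=-262/123, mR=-16/123; mL+mR=-278/123 → advance -1; mR−mL=2 → turn +1·90°
n=3: pose=(2,-7,E); sL=120/37, sR=24/13; mL=-2004/481, mR=-672/481; mL+mR=-2676/481 → advance -1; mR−mL=36/13 → turn +1·90°
n=4: pose=(1,-7,N); sL=30/13, sR=3; mL=-99/26, mR=9/13; mL+mR=-81/26 → advance -1; mR−mL=9/2 → turn +1·90°
n=5: pose=(1,-8,W); sL=120/97, sR=24/13; mL=-2724/1261, mR=768/1261; mL+mR=-1956/1261 → advance -1; mR−mL=36/13 → turn +1·90°

0 30/13 3 -99/26 9/13 1 -7 N
1 120/97 24/13 -2724/1261 768/1261 1 -8 W
2 60/41 4/3 -262/123 -16/123 2 -8 S
3 120/37 24/13 -2004/481 -672/481 2 -7 E
4 30/13 3 -99/26 9/13 1 -7 N
5 120/97 24/13 -2724/1261 768/1261 1 -8 W
final 2 -8 S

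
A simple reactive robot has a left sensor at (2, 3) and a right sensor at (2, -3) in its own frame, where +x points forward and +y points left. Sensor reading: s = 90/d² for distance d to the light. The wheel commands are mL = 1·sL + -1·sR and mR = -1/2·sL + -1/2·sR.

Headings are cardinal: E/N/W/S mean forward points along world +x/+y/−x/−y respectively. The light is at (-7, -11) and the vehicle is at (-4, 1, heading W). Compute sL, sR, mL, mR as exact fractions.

45/41 45/113 3240/4633 -3465/4633

left sensor world pos  = (-6, -2); dL² = 82
right sensor world pos = (-6, 4); dR² = 226
sL = 90/82 = 45/41
sR = 90/226 = 45/113
mL = 1·sL + -1·sR = 3240/4633
mR = -1/2·sL + -1/2·sR = -3465/4633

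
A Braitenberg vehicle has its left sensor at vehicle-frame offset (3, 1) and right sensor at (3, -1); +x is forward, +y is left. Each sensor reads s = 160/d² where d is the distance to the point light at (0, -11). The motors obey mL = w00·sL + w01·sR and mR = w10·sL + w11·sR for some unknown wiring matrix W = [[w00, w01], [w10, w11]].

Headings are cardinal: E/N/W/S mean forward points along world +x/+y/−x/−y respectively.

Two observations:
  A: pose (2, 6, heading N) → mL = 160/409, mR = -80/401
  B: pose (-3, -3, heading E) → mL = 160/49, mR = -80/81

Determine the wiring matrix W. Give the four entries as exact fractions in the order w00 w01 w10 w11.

0 1 -1/2 0

obs A: pose=(2,6,N) → sL=160/401, sR=160/409, mL=160/409, mR=-80/401
obs B: pose=(-3,-3,E) → sL=160/81, sR=160/49, mL=160/49, mR=-80/81
sensor matrix S = [[160/401, 160/409], [160/81, 160/49]]; det S = 345088000/650951721
solve [mL_A; mL_B] = S·[w00; w01] and [mR_A; mR_B] = S·[w10; w11]:
  w00 = 0, w01 = 1, w10 = -1/2, w11 = 0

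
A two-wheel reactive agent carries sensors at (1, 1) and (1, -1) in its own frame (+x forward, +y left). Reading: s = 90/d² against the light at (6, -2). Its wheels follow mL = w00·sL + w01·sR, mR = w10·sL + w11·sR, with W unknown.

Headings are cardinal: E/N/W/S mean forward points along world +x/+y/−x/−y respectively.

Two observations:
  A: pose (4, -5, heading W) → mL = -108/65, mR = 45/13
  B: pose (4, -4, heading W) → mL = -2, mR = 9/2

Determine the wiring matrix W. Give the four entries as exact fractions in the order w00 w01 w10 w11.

1/2 -1/2 0 1/2

obs A: pose=(4,-5,W) → sL=18/5, sR=90/13, mL=-108/65, mR=45/13
obs B: pose=(4,-4,W) → sL=5, sR=9, mL=-2, mR=9/2
sensor matrix S = [[18/5, 90/13], [5, 9]]; det S = -144/65
solve [mL_A; mL_B] = S·[w00; w01] and [mR_A; mR_B] = S·[w10; w11]:
  w00 = 1/2, w01 = -1/2, w10 = 0, w11 = 1/2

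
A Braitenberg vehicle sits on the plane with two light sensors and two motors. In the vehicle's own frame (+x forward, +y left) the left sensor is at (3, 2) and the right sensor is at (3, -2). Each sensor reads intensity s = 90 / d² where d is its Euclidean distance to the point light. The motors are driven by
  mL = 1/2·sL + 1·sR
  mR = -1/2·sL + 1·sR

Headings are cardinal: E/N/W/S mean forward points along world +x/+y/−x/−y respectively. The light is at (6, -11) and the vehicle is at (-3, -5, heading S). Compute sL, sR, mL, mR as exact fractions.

left sensor world pos  = (-1, -8); dL² = 58
right sensor world pos = (-5, -8); dR² = 130
sL = 90/58 = 45/29
sR = 90/130 = 9/13
mL = 1/2·sL + 1·sR = 1107/754
mR = -1/2·sL + 1·sR = -63/754

45/29 9/13 1107/754 -63/754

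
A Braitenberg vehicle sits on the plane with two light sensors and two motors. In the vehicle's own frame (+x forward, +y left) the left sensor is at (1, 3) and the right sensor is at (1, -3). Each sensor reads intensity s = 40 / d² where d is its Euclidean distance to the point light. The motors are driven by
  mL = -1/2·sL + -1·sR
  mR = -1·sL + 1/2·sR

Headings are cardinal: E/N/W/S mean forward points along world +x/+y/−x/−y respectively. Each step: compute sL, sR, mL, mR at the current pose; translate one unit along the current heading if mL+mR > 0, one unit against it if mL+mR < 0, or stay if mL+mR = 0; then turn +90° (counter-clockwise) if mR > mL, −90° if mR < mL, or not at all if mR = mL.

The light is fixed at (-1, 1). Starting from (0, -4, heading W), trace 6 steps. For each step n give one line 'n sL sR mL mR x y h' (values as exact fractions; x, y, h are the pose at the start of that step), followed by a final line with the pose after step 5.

n=0: pose=(0,-4,W); sL=5/8, sR=10; mL=-165/16, mR=35/8; mL+mR=-95/16 → advance -1; mR−mL=235/16 → turn +1·90°
n=1: pose=(1,-4,S); sL=40/61, sR=40/37; mL=-3180/2257, mR=-260/2257; mL+mR=-3440/2257 → advance -1; mR−mL=2920/2257 → turn +1·90°
n=2: pose=(1,-3,E); sL=4, sR=20/29; mL=-78/29, mR=-106/29; mL+mR=-184/29 → advance -1; mR−mL=-28/29 → turn -1·90°
n=3: pose=(0,-3,S); sL=40/41, sR=40/29; mL=-2220/1189, mR=-340/1189; mL+mR=-2560/1189 → advance -1; mR−mL=1880/1189 → turn +1·90°
n=4: pose=(0,-2,E); sL=10, sR=1; mL=-6, mR=-19/2; mL+mR=-31/2 → advance -1; mR−mL=-7/2 → turn -1·90°
n=5: pose=(-1,-2,S); sL=8/5, sR=8/5; mL=-12/5, mR=-4/5; mL+mR=-16/5 → advance -1; mR−mL=8/5 → turn +1·90°

0 5/8 10 -165/16 35/8 0 -4 W
1 40/61 40/37 -3180/2257 -260/2257 1 -4 S
2 4 20/29 -78/29 -106/29 1 -3 E
3 40/41 40/29 -2220/1189 -340/1189 0 -3 S
4 10 1 -6 -19/2 0 -2 E
5 8/5 8/5 -12/5 -4/5 -1 -2 S
final -1 -1 E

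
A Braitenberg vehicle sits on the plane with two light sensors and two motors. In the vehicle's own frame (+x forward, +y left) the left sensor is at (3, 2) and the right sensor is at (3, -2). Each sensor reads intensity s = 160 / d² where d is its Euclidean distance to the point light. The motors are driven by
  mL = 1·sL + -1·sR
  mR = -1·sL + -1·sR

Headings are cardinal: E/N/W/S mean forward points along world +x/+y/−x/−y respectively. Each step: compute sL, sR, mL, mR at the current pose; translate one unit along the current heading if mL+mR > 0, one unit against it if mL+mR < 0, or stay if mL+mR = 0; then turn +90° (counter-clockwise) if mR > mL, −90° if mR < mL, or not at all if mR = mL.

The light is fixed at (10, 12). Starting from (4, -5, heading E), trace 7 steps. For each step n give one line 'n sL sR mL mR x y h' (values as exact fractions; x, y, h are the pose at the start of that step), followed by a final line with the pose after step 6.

0 80/117 16/37 1088/4329 -4832/4329 4 -5 E
1 32/85 160/481 1792/40885 -28992/40885 3 -5 S
2 20/53 20/37 -320/1961 -1800/1961 3 -4 W
3 160/233 32/37 -1536/8621 -13376/8621 4 -4 N
4 80/117 16/37 1088/4329 -4832/4329 4 -5 E
5 32/85 160/481 1792/40885 -28992/40885 3 -5 S
6 20/53 20/37 -320/1961 -1800/1961 3 -4 W
final 4 -4 N

n=0: pose=(4,-5,E); sL=80/117, sR=16/37; mL=1088/4329, mR=-4832/4329; mL+mR=-32/37 → advance -1; mR−mL=-160/117 → turn -1·90°
n=1: pose=(3,-5,S); sL=32/85, sR=160/481; mL=1792/40885, mR=-28992/40885; mL+mR=-320/481 → advance -1; mR−mL=-64/85 → turn -1·90°
n=2: pose=(3,-4,W); sL=20/53, sR=20/37; mL=-320/1961, mR=-1800/1961; mL+mR=-40/37 → advance -1; mR−mL=-40/53 → turn -1·90°
n=3: pose=(4,-4,N); sL=160/233, sR=32/37; mL=-1536/8621, mR=-13376/8621; mL+mR=-64/37 → advance -1; mR−mL=-320/233 → turn -1·90°
n=4: pose=(4,-5,E); sL=80/117, sR=16/37; mL=1088/4329, mR=-4832/4329; mL+mR=-32/37 → advance -1; mR−mL=-160/117 → turn -1·90°
n=5: pose=(3,-5,S); sL=32/85, sR=160/481; mL=1792/40885, mR=-28992/40885; mL+mR=-320/481 → advance -1; mR−mL=-64/85 → turn -1·90°
n=6: pose=(3,-4,W); sL=20/53, sR=20/37; mL=-320/1961, mR=-1800/1961; mL+mR=-40/37 → advance -1; mR−mL=-40/53 → turn -1·90°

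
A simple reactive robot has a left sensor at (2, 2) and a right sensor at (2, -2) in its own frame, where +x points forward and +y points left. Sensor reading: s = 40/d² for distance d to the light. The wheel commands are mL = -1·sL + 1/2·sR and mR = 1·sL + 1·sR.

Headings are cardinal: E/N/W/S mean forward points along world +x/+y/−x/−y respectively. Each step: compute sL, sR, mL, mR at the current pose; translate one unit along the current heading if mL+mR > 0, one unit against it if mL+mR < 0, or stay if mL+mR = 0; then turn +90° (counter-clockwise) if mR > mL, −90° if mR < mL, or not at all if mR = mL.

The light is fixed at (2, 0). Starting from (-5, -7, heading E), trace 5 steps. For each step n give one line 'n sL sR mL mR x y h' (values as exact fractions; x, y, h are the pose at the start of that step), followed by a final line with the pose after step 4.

n=0: pose=(-5,-7,E); sL=4/5, sR=20/53; mL=-162/265, mR=312/265; mL+mR=30/53 → advance +1; mR−mL=474/265 → turn +1·90°
n=1: pose=(-4,-7,N); sL=40/89, sR=40/41; mL=140/3649, mR=5200/3649; mL+mR=60/41 → advance +1; mR−mL=5060/3649 → turn +1·90°
n=2: pose=(-4,-6,W); sL=5/16, sR=1/2; mL=-1/16, mR=13/16; mL+mR=3/4 → advance +1; mR−mL=7/8 → turn +1·90°
n=3: pose=(-5,-6,S); sL=40/89, sR=8/29; mL=-804/2581, mR=1872/2581; mL+mR=12/29 → advance +1; mR−mL=2676/2581 → turn +1·90°
n=4: pose=(-5,-7,E); sL=4/5, sR=20/53; mL=-162/265, mR=312/265; mL+mR=30/53 → advance +1; mR−mL=474/265 → turn +1·90°

0 4/5 20/53 -162/265 312/265 -5 -7 E
1 40/89 40/41 140/3649 5200/3649 -4 -7 N
2 5/16 1/2 -1/16 13/16 -4 -6 W
3 40/89 8/29 -804/2581 1872/2581 -5 -6 S
4 4/5 20/53 -162/265 312/265 -5 -7 E
final -4 -7 N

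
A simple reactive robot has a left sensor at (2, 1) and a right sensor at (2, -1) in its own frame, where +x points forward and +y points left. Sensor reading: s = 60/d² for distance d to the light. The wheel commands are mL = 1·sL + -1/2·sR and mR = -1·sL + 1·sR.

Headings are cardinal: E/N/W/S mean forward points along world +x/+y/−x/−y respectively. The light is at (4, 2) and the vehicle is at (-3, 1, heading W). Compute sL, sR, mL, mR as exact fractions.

left sensor world pos  = (-5, 0); dL² = 85
right sensor world pos = (-5, 2); dR² = 81
sL = 60/85 = 12/17
sR = 60/81 = 20/27
mL = 1·sL + -1/2·sR = 154/459
mR = -1·sL + 1·sR = 16/459

12/17 20/27 154/459 16/459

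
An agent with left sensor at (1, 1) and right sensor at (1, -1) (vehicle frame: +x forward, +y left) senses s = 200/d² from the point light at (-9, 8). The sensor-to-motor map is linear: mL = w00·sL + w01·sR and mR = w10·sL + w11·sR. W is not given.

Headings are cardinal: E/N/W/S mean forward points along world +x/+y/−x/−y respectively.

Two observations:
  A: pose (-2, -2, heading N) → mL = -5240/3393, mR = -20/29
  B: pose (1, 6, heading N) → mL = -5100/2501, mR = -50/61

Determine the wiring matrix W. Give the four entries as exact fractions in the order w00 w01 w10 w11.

obs A: pose=(-2,-2,N) → sL=200/117, sR=40/29, mL=-5240/3393, mR=-20/29
obs B: pose=(1,6,N) → sL=100/41, sR=100/61, mL=-5100/2501, mR=-50/61
sensor matrix S = [[200/117, 40/29], [100/41, 100/61]]; det S = -4768000/8485893
solve [mL_A; mL_B] = S·[w00; w01] and [mR_A; mR_B] = S·[w10; w11]:
  w00 = -1/2, w01 = -1/2, w10 = 0, w11 = -1/2

-1/2 -1/2 0 -1/2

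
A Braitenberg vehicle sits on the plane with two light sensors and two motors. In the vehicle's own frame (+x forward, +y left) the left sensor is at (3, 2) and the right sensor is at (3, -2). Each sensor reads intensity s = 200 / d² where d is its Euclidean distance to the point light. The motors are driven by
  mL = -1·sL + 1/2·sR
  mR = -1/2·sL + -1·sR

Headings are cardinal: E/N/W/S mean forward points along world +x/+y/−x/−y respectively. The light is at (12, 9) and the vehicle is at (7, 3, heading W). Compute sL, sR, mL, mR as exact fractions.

left sensor world pos  = (4, 1); dL² = 128
right sensor world pos = (4, 5); dR² = 80
sL = 200/128 = 25/16
sR = 200/80 = 5/2
mL = -1·sL + 1/2·sR = -5/16
mR = -1/2·sL + -1·sR = -105/32

25/16 5/2 -5/16 -105/32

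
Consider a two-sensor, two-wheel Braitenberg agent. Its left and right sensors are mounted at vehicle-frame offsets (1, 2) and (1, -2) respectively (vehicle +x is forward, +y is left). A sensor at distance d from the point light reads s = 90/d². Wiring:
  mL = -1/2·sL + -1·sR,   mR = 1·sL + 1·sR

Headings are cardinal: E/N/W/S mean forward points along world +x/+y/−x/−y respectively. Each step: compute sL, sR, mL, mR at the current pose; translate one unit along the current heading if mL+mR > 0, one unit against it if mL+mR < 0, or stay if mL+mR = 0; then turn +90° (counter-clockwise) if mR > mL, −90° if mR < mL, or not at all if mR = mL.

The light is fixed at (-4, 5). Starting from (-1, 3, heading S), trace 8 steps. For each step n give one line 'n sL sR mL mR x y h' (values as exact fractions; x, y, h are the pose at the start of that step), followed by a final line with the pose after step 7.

0 45/17 9 -351/34 198/17 -1 3 S
1 90/17 90/41 -3375/697 5220/697 -1 2 E
2 45/4 9/4 -63/8 27/2 0 2 N
3 18/5 10 -59/5 68/5 0 3 W
4 45/17 9 -351/34 198/17 -1 3 S
5 90/17 90/41 -3375/697 5220/697 -1 2 E
6 45/4 9/4 -63/8 27/2 0 2 N
7 18/5 10 -59/5 68/5 0 3 W
final -1 3 S

n=0: pose=(-1,3,S); sL=45/17, sR=9; mL=-351/34, mR=198/17; mL+mR=45/34 → advance +1; mR−mL=747/34 → turn +1·90°
n=1: pose=(-1,2,E); sL=90/17, sR=90/41; mL=-3375/697, mR=5220/697; mL+mR=45/17 → advance +1; mR−mL=8595/697 → turn +1·90°
n=2: pose=(0,2,N); sL=45/4, sR=9/4; mL=-63/8, mR=27/2; mL+mR=45/8 → advance +1; mR−mL=171/8 → turn +1·90°
n=3: pose=(0,3,W); sL=18/5, sR=10; mL=-59/5, mR=68/5; mL+mR=9/5 → advance +1; mR−mL=127/5 → turn +1·90°
n=4: pose=(-1,3,S); sL=45/17, sR=9; mL=-351/34, mR=198/17; mL+mR=45/34 → advance +1; mR−mL=747/34 → turn +1·90°
n=5: pose=(-1,2,E); sL=90/17, sR=90/41; mL=-3375/697, mR=5220/697; mL+mR=45/17 → advance +1; mR−mL=8595/697 → turn +1·90°
n=6: pose=(0,2,N); sL=45/4, sR=9/4; mL=-63/8, mR=27/2; mL+mR=45/8 → advance +1; mR−mL=171/8 → turn +1·90°
n=7: pose=(0,3,W); sL=18/5, sR=10; mL=-59/5, mR=68/5; mL+mR=9/5 → advance +1; mR−mL=127/5 → turn +1·90°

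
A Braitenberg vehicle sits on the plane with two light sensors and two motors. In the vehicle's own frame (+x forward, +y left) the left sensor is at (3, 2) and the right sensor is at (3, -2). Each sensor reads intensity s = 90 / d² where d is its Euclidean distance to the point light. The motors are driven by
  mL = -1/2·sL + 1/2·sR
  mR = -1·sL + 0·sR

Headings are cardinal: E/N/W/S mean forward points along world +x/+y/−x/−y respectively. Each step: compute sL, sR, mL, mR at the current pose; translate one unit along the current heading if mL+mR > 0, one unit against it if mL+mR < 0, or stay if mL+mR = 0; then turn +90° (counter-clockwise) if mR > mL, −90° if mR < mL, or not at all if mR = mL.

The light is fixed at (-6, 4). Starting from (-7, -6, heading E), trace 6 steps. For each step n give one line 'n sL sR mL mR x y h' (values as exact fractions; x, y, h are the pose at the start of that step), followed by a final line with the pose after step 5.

0 45/34 45/74 -225/629 -45/34 -7 -6 E
1 90/169 18/37 -144/6253 -90/169 -8 -6 S
2 45/73 45/37 810/2701 -45/73 -8 -5 W
3 2 90/37 8/37 -2 -7 -5 N
4 45/34 45/74 -225/629 -45/34 -7 -6 E
5 90/169 18/37 -144/6253 -90/169 -8 -6 S
final -8 -5 W

n=0: pose=(-7,-6,E); sL=45/34, sR=45/74; mL=-225/629, mR=-45/34; mL+mR=-2115/1258 → advance -1; mR−mL=-1215/1258 → turn -1·90°
n=1: pose=(-8,-6,S); sL=90/169, sR=18/37; mL=-144/6253, mR=-90/169; mL+mR=-3474/6253 → advance -1; mR−mL=-3186/6253 → turn -1·90°
n=2: pose=(-8,-5,W); sL=45/73, sR=45/37; mL=810/2701, mR=-45/73; mL+mR=-855/2701 → advance -1; mR−mL=-2475/2701 → turn -1·90°
n=3: pose=(-7,-5,N); sL=2, sR=90/37; mL=8/37, mR=-2; mL+mR=-66/37 → advance -1; mR−mL=-82/37 → turn -1·90°
n=4: pose=(-7,-6,E); sL=45/34, sR=45/74; mL=-225/629, mR=-45/34; mL+mR=-2115/1258 → advance -1; mR−mL=-1215/1258 → turn -1·90°
n=5: pose=(-8,-6,S); sL=90/169, sR=18/37; mL=-144/6253, mR=-90/169; mL+mR=-3474/6253 → advance -1; mR−mL=-3186/6253 → turn -1·90°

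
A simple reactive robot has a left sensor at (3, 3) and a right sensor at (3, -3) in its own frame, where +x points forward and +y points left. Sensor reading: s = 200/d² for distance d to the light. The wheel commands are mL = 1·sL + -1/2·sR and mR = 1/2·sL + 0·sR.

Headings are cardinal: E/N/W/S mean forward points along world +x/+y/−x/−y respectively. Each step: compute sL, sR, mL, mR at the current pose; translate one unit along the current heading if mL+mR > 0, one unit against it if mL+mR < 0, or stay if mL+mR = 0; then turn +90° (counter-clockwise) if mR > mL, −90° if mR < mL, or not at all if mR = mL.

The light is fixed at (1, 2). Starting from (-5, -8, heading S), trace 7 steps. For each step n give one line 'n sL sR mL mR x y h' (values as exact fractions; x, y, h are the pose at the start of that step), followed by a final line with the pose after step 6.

n=0: pose=(-5,-8,S); sL=100/89, sR=4/5; mL=322/445, mR=50/89; mL+mR=572/445 → advance +1; mR−mL=-72/445 → turn -1·90°
n=1: pose=(-5,-9,W); sL=200/277, sR=40/29; mL=260/8033, mR=100/277; mL+mR=3160/8033 → advance +1; mR−mL=2640/8033 → turn +1·90°
n=2: pose=(-6,-9,S); sL=50/53, sR=25/37; mL=2375/3922, mR=25/53; mL+mR=4225/3922 → advance +1; mR−mL=-525/3922 → turn -1·90°
n=3: pose=(-6,-10,W); sL=8/13, sR=200/181; mL=148/2353, mR=4/13; mL+mR=872/2353 → advance +1; mR−mL=576/2353 → turn +1·90°
n=4: pose=(-7,-10,S); sL=4/5, sR=100/173; mL=442/865, mR=2/5; mL+mR=788/865 → advance +1; mR−mL=-96/865 → turn -1·90°
n=5: pose=(-7,-11,W); sL=200/377, sR=200/221; mL=500/6409, mR=100/377; mL+mR=2200/6409 → advance +1; mR−mL=1200/6409 → turn +1·90°
n=6: pose=(-8,-11,S); sL=50/73, sR=1/2; mL=127/292, mR=25/73; mL+mR=227/292 → advance +1; mR−mL=-27/292 → turn -1·90°

0 100/89 4/5 322/445 50/89 -5 -8 S
1 200/277 40/29 260/8033 100/277 -5 -9 W
2 50/53 25/37 2375/3922 25/53 -6 -9 S
3 8/13 200/181 148/2353 4/13 -6 -10 W
4 4/5 100/173 442/865 2/5 -7 -10 S
5 200/377 200/221 500/6409 100/377 -7 -11 W
6 50/73 1/2 127/292 25/73 -8 -11 S
final -8 -12 W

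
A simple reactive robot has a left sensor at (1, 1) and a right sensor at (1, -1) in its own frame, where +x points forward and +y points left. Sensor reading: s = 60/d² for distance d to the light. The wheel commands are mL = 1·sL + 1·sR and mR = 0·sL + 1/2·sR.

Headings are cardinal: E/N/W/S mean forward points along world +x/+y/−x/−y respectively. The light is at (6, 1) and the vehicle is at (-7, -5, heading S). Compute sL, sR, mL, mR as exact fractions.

60/193 12/49 5256/9457 6/49

left sensor world pos  = (-6, -6); dL² = 193
right sensor world pos = (-8, -6); dR² = 245
sL = 60/193 = 60/193
sR = 60/245 = 12/49
mL = 1·sL + 1·sR = 5256/9457
mR = 0·sL + 1/2·sR = 6/49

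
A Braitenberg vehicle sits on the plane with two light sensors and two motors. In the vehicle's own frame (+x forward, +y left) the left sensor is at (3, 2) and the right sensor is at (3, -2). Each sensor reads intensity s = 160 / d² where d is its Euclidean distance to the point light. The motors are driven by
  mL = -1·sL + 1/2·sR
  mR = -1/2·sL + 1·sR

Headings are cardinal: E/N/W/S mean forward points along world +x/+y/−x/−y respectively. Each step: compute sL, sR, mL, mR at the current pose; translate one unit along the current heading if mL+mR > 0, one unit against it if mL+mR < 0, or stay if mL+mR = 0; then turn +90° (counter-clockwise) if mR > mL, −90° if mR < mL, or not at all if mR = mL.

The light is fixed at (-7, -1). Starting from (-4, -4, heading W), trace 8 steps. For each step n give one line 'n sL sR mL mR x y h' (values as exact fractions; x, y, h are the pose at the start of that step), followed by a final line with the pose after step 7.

0 32/5 160 368/5 784/5 -4 -4 W
1 40/13 40/9 -100/117 340/117 -5 -4 S
2 160/29 160/61 -7440/1769 -240/1769 -5 -5 E
3 80 16 -72 -24 -6 -5 N
4 160/53 160/13 2160/689 7440/689 -6 -6 W
5 40/17 40/17 -20/17 20/17 -7 -6 S
6 80/9 80/29 -1960/261 -440/261 -7 -6 E
7 160/13 32 48/13 336/13 -8 -6 N
final -8 -5 W

n=0: pose=(-4,-4,W); sL=32/5, sR=160; mL=368/5, mR=784/5; mL+mR=1152/5 → advance +1; mR−mL=416/5 → turn +1·90°
n=1: pose=(-5,-4,S); sL=40/13, sR=40/9; mL=-100/117, mR=340/117; mL+mR=80/39 → advance +1; mR−mL=440/117 → turn +1·90°
n=2: pose=(-5,-5,E); sL=160/29, sR=160/61; mL=-7440/1769, mR=-240/1769; mL+mR=-7680/1769 → advance -1; mR−mL=7200/1769 → turn +1·90°
n=3: pose=(-6,-5,N); sL=80, sR=16; mL=-72, mR=-24; mL+mR=-96 → advance -1; mR−mL=48 → turn +1·90°
n=4: pose=(-6,-6,W); sL=160/53, sR=160/13; mL=2160/689, mR=7440/689; mL+mR=9600/689 → advance +1; mR−mL=5280/689 → turn +1·90°
n=5: pose=(-7,-6,S); sL=40/17, sR=40/17; mL=-20/17, mR=20/17; mL+mR=0 → advance +0; mR−mL=40/17 → turn +1·90°
n=6: pose=(-7,-6,E); sL=80/9, sR=80/29; mL=-1960/261, mR=-440/261; mL+mR=-800/87 → advance -1; mR−mL=1520/261 → turn +1·90°
n=7: pose=(-8,-6,N); sL=160/13, sR=32; mL=48/13, mR=336/13; mL+mR=384/13 → advance +1; mR−mL=288/13 → turn +1·90°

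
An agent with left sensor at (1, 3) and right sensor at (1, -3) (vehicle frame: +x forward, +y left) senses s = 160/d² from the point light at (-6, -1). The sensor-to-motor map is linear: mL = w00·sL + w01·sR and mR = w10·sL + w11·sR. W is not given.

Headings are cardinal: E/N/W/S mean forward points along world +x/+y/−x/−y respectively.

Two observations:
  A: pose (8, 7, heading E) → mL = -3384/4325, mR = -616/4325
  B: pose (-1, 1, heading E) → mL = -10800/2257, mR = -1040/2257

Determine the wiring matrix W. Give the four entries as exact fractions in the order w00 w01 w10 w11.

-1 -1/2 -1 1/2

obs A: pose=(8,7,E) → sL=80/173, sR=16/25, mL=-3384/4325, mR=-616/4325
obs B: pose=(-1,1,E) → sL=160/61, sR=160/37, mL=-10800/2257, mR=-1040/2257
sensor matrix S = [[80/173, 16/25], [160/61, 160/37]]; det S = 626688/1952305
solve [mL_A; mL_B] = S·[w00; w01] and [mR_A; mR_B] = S·[w10; w11]:
  w00 = -1, w01 = -1/2, w10 = -1, w11 = 1/2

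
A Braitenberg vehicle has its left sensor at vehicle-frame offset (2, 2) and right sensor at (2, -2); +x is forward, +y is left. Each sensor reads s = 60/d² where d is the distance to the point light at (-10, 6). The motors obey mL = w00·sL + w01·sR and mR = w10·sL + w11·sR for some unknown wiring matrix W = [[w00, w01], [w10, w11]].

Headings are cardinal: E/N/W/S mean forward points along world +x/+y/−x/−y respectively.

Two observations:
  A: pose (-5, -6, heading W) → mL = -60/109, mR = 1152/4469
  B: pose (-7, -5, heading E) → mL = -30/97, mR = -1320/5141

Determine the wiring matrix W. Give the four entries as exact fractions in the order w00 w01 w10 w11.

obs A: pose=(-5,-6,W) → sL=12/41, sR=60/109, mL=-60/109, mR=1152/4469
obs B: pose=(-7,-5,E) → sL=30/53, sR=30/97, mL=-30/97, mR=-1320/5141
sensor matrix S = [[12/41, 60/109], [30/53, 30/97]]; det S = -5078880/22975129
solve [mL_A; mL_B] = S·[w00; w01] and [mR_A; mR_B] = S·[w10; w11]:
  w00 = 0, w01 = -1, w10 = -1, w11 = 1

0 -1 -1 1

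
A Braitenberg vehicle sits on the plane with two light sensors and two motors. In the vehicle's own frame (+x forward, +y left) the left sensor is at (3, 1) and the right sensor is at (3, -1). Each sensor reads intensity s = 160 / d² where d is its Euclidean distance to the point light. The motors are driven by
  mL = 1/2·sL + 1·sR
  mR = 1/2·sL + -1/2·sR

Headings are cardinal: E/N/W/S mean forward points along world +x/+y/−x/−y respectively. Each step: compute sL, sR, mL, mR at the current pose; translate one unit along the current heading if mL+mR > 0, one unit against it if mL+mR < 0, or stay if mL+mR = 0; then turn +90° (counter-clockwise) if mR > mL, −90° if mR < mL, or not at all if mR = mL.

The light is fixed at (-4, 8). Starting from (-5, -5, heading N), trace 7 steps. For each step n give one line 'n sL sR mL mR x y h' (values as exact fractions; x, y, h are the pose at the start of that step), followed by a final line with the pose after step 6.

0 20/13 8/5 154/65 -2/65 -5 -5 N
1 32/25 160/173 6768/4325 768/4325 -5 -4 E
2 80/113 80/113 120/113 0 -4 -4 S
3 32/41 160/153 9008/6273 -832/6273 -4 -5 W
4 20/13 8/5 154/65 -2/65 -5 -5 N
5 32/25 160/173 6768/4325 768/4325 -5 -4 E
6 80/113 80/113 120/113 0 -4 -4 S
final -4 -5 W

n=0: pose=(-5,-5,N); sL=20/13, sR=8/5; mL=154/65, mR=-2/65; mL+mR=152/65 → advance +1; mR−mL=-12/5 → turn -1·90°
n=1: pose=(-5,-4,E); sL=32/25, sR=160/173; mL=6768/4325, mR=768/4325; mL+mR=7536/4325 → advance +1; mR−mL=-240/173 → turn -1·90°
n=2: pose=(-4,-4,S); sL=80/113, sR=80/113; mL=120/113, mR=0; mL+mR=120/113 → advance +1; mR−mL=-120/113 → turn -1·90°
n=3: pose=(-4,-5,W); sL=32/41, sR=160/153; mL=9008/6273, mR=-832/6273; mL+mR=8176/6273 → advance +1; mR−mL=-80/51 → turn -1·90°
n=4: pose=(-5,-5,N); sL=20/13, sR=8/5; mL=154/65, mR=-2/65; mL+mR=152/65 → advance +1; mR−mL=-12/5 → turn -1·90°
n=5: pose=(-5,-4,E); sL=32/25, sR=160/173; mL=6768/4325, mR=768/4325; mL+mR=7536/4325 → advance +1; mR−mL=-240/173 → turn -1·90°
n=6: pose=(-4,-4,S); sL=80/113, sR=80/113; mL=120/113, mR=0; mL+mR=120/113 → advance +1; mR−mL=-120/113 → turn -1·90°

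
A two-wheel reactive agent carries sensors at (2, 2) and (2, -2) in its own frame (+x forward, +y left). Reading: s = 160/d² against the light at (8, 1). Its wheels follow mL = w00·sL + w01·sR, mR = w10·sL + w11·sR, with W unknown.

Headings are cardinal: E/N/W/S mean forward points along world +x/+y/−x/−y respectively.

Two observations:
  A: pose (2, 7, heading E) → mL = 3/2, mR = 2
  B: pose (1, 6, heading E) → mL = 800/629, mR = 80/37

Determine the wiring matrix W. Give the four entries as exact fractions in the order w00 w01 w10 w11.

-1/2 1/2 1 0

obs A: pose=(2,7,E) → sL=2, sR=5, mL=3/2, mR=2
obs B: pose=(1,6,E) → sL=80/37, sR=80/17, mL=800/629, mR=80/37
sensor matrix S = [[2, 5], [80/37, 80/17]]; det S = -880/629
solve [mL_A; mL_B] = S·[w00; w01] and [mR_A; mR_B] = S·[w10; w11]:
  w00 = -1/2, w01 = 1/2, w10 = 1, w11 = 0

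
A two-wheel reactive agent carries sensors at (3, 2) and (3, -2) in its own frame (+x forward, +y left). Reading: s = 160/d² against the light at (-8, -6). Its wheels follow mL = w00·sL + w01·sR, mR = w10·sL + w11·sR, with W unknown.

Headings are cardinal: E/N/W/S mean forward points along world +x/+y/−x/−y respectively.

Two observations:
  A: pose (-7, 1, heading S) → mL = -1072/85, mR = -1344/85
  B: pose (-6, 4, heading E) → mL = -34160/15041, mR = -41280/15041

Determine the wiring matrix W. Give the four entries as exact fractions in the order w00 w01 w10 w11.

obs A: pose=(-7,1,S) → sL=32/5, sR=160/17, mL=-1072/85, mR=-1344/85
obs B: pose=(-6,4,E) → sL=160/169, sR=160/89, mL=-34160/15041, mR=-41280/15041
sensor matrix S = [[32/5, 160/17], [160/169, 160/89]]; det S = 663552/255697
solve [mL_A; mL_B] = S·[w00; w01] and [mR_A; mR_B] = S·[w10; w11]:
  w00 = -1/2, w01 = -1, w10 = -1, w11 = -1

-1/2 -1 -1 -1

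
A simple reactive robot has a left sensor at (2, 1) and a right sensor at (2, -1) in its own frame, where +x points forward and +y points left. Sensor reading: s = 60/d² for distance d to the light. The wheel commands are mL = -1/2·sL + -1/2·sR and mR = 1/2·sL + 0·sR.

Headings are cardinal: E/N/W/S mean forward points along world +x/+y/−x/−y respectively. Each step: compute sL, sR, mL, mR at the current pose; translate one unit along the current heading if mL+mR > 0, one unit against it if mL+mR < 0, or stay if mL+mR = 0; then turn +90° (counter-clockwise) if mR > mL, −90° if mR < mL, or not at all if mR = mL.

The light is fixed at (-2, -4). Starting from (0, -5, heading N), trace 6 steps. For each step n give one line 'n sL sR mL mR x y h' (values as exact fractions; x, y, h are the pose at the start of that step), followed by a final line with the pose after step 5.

0 30 6 -18 15 0 -5 N
1 20/3 60 -100/3 10/3 0 -6 W
2 15/8 3 -39/16 15/16 1 -6 S
3 12/5 60/29 -324/145 6/5 1 -5 E
4 30 6 -18 15 0 -5 N
5 20/3 60 -100/3 10/3 0 -6 W
final 1 -6 S

n=0: pose=(0,-5,N); sL=30, sR=6; mL=-18, mR=15; mL+mR=-3 → advance -1; mR−mL=33 → turn +1·90°
n=1: pose=(0,-6,W); sL=20/3, sR=60; mL=-100/3, mR=10/3; mL+mR=-30 → advance -1; mR−mL=110/3 → turn +1·90°
n=2: pose=(1,-6,S); sL=15/8, sR=3; mL=-39/16, mR=15/16; mL+mR=-3/2 → advance -1; mR−mL=27/8 → turn +1·90°
n=3: pose=(1,-5,E); sL=12/5, sR=60/29; mL=-324/145, mR=6/5; mL+mR=-30/29 → advance -1; mR−mL=498/145 → turn +1·90°
n=4: pose=(0,-5,N); sL=30, sR=6; mL=-18, mR=15; mL+mR=-3 → advance -1; mR−mL=33 → turn +1·90°
n=5: pose=(0,-6,W); sL=20/3, sR=60; mL=-100/3, mR=10/3; mL+mR=-30 → advance -1; mR−mL=110/3 → turn +1·90°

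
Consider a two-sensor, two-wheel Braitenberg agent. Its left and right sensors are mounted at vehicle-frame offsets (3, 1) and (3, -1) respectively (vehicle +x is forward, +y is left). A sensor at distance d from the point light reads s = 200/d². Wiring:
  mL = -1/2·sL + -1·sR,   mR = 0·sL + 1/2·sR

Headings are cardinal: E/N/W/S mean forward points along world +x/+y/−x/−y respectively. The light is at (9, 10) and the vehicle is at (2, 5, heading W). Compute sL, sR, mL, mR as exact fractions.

left sensor world pos  = (-1, 4); dL² = 136
right sensor world pos = (-1, 6); dR² = 116
sL = 200/136 = 25/17
sR = 200/116 = 50/29
mL = -1/2·sL + -1·sR = -2425/986
mR = 0·sL + 1/2·sR = 25/29

25/17 50/29 -2425/986 25/29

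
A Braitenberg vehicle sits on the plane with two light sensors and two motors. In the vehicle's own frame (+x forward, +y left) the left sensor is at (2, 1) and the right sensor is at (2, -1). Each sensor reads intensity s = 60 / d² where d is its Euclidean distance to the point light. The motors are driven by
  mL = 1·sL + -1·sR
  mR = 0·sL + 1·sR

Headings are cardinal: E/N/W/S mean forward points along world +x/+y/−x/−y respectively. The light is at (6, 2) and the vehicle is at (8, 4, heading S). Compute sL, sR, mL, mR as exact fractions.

left sensor world pos  = (9, 2); dL² = 9
right sensor world pos = (7, 2); dR² = 1
sL = 60/9 = 20/3
sR = 60/1 = 60
mL = 1·sL + -1·sR = -160/3
mR = 0·sL + 1·sR = 60

20/3 60 -160/3 60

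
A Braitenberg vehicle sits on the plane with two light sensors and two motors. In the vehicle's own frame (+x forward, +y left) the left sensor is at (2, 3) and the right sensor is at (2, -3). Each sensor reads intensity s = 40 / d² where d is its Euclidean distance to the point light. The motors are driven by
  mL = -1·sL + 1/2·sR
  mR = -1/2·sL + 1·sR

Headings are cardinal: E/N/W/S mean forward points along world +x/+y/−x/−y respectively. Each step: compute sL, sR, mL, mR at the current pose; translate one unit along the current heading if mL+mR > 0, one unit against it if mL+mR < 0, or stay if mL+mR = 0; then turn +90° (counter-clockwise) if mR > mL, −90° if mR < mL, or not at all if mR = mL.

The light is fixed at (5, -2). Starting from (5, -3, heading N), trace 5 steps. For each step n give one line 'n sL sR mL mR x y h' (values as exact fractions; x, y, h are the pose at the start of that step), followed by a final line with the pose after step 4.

0 4 4 -2 2 5 -3 N
1 2 5 1/2 4 5 -3 W
2 40/13 8/5 -148/65 4/65 4 -3 S
3 4 4 -2 2 4 -2 E
4 2 5 1/2 4 4 -2 N
final 4 -1 W

n=0: pose=(5,-3,N); sL=4, sR=4; mL=-2, mR=2; mL+mR=0 → advance +0; mR−mL=4 → turn +1·90°
n=1: pose=(5,-3,W); sL=2, sR=5; mL=1/2, mR=4; mL+mR=9/2 → advance +1; mR−mL=7/2 → turn +1·90°
n=2: pose=(4,-3,S); sL=40/13, sR=8/5; mL=-148/65, mR=4/65; mL+mR=-144/65 → advance -1; mR−mL=152/65 → turn +1·90°
n=3: pose=(4,-2,E); sL=4, sR=4; mL=-2, mR=2; mL+mR=0 → advance +0; mR−mL=4 → turn +1·90°
n=4: pose=(4,-2,N); sL=2, sR=5; mL=1/2, mR=4; mL+mR=9/2 → advance +1; mR−mL=7/2 → turn +1·90°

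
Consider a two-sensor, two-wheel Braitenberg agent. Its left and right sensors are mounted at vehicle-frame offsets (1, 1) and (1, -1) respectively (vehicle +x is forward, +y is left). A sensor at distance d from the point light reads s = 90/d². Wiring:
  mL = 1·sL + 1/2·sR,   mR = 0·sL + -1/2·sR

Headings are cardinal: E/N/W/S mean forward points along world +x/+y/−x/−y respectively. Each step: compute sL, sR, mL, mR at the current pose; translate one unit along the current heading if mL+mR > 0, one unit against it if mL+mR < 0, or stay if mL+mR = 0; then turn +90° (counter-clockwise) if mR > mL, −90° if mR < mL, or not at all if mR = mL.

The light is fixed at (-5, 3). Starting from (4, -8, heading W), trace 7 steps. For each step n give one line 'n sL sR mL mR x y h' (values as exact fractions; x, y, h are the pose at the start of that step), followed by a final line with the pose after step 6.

n=0: pose=(4,-8,W); sL=45/104, sR=45/82; mL=3015/4264, mR=-45/164; mL+mR=45/104 → advance +1; mR−mL=-4185/4264 → turn -1·90°
n=1: pose=(3,-8,N); sL=90/149, sR=90/181; mL=22995/26969, mR=-45/181; mL+mR=90/149 → advance +1; mR−mL=-29700/26969 → turn -1·90°
n=2: pose=(3,-7,E); sL=5/9, sR=45/101; mL=1415/1818, mR=-45/202; mL+mR=5/9 → advance +1; mR−mL=-910/909 → turn -1·90°
n=3: pose=(4,-7,S); sL=90/221, sR=18/37; mL=5319/8177, mR=-9/37; mL+mR=90/221 → advance +1; mR−mL=-7308/8177 → turn -1·90°
n=4: pose=(4,-8,W); sL=45/104, sR=45/82; mL=3015/4264, mR=-45/164; mL+mR=45/104 → advance +1; mR−mL=-4185/4264 → turn -1·90°
n=5: pose=(3,-8,N); sL=90/149, sR=90/181; mL=22995/26969, mR=-45/181; mL+mR=90/149 → advance +1; mR−mL=-29700/26969 → turn -1·90°
n=6: pose=(3,-7,E); sL=5/9, sR=45/101; mL=1415/1818, mR=-45/202; mL+mR=5/9 → advance +1; mR−mL=-910/909 → turn -1·90°

0 45/104 45/82 3015/4264 -45/164 4 -8 W
1 90/149 90/181 22995/26969 -45/181 3 -8 N
2 5/9 45/101 1415/1818 -45/202 3 -7 E
3 90/221 18/37 5319/8177 -9/37 4 -7 S
4 45/104 45/82 3015/4264 -45/164 4 -8 W
5 90/149 90/181 22995/26969 -45/181 3 -8 N
6 5/9 45/101 1415/1818 -45/202 3 -7 E
final 4 -7 S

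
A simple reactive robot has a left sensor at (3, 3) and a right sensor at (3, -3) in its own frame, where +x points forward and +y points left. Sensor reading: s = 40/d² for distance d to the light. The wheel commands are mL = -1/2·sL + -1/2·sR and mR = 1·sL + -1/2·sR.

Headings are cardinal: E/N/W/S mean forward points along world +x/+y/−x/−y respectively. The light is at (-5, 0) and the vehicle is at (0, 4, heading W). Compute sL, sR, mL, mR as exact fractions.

8 40/53 -232/53 404/53

left sensor world pos  = (-3, 1); dL² = 5
right sensor world pos = (-3, 7); dR² = 53
sL = 40/5 = 8
sR = 40/53 = 40/53
mL = -1/2·sL + -1/2·sR = -232/53
mR = 1·sL + -1/2·sR = 404/53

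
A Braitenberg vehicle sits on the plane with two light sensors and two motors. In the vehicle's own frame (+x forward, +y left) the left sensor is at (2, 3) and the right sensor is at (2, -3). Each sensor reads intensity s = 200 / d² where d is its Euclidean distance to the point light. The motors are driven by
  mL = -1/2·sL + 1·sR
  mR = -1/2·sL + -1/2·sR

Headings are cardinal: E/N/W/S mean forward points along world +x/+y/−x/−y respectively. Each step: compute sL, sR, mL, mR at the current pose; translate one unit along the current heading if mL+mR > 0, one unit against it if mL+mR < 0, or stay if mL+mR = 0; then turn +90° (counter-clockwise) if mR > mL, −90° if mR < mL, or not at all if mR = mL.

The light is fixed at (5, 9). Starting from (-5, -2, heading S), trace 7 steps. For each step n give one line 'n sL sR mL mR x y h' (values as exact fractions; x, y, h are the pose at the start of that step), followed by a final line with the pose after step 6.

0 100/109 100/169 2450/18421 -13900/18421 -5 -2 S
1 200/313 200/193 43300/60409 -50600/60409 -5 -1 W
2 25/26 2 79/52 -77/52 -4 -1 N
3 40/17 200/193 -460/3281 -5560/3281 -4 0 E
4 20/17 20/29 50/493 -460/493 -5 0 S
5 40/53 200/169 7220/8957 -8680/8957 -5 1 W
6 10/9 25/9 20/9 -35/18 -4 1 N
final -4 2 E

n=0: pose=(-5,-2,S); sL=100/109, sR=100/169; mL=2450/18421, mR=-13900/18421; mL+mR=-11450/18421 → advance -1; mR−mL=-150/169 → turn -1·90°
n=1: pose=(-5,-1,W); sL=200/313, sR=200/193; mL=43300/60409, mR=-50600/60409; mL+mR=-7300/60409 → advance -1; mR−mL=-300/193 → turn -1·90°
n=2: pose=(-4,-1,N); sL=25/26, sR=2; mL=79/52, mR=-77/52; mL+mR=1/26 → advance +1; mR−mL=-3 → turn -1·90°
n=3: pose=(-4,0,E); sL=40/17, sR=200/193; mL=-460/3281, mR=-5560/3281; mL+mR=-6020/3281 → advance -1; mR−mL=-300/193 → turn -1·90°
n=4: pose=(-5,0,S); sL=20/17, sR=20/29; mL=50/493, mR=-460/493; mL+mR=-410/493 → advance -1; mR−mL=-30/29 → turn -1·90°
n=5: pose=(-5,1,W); sL=40/53, sR=200/169; mL=7220/8957, mR=-8680/8957; mL+mR=-1460/8957 → advance -1; mR−mL=-300/169 → turn -1·90°
n=6: pose=(-4,1,N); sL=10/9, sR=25/9; mL=20/9, mR=-35/18; mL+mR=5/18 → advance +1; mR−mL=-25/6 → turn -1·90°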